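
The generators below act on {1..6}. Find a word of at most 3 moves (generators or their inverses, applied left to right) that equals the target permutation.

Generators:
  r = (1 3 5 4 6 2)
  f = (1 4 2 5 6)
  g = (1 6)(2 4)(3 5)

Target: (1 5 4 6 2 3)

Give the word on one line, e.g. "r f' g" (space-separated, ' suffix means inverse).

f r'

  after f: (1 4 2 5 6)
  after r': (1 5 4 6 2 3)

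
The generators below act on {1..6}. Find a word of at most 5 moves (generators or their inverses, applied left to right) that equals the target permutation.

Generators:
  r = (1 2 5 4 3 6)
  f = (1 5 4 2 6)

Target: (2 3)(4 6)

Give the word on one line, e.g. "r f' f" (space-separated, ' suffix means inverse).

r' f' r'

  after r': (1 6 3 4 5 2)
  after f': (1 2 6 3 5 4)
  after r': (2 3)(4 6)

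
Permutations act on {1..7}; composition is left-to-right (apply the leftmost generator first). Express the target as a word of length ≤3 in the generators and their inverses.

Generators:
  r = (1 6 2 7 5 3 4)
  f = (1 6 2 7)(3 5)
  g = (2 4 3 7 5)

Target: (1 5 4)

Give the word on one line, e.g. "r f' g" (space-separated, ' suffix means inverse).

f' r

  after f': (1 7 2 6)(3 5)
  after r: (1 5 4)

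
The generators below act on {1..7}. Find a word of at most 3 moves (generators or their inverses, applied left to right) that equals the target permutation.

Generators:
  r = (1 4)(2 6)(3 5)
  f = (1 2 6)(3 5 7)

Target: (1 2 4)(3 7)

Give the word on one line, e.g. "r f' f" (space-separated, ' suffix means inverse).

f' r'

  after f': (1 6 2)(3 7 5)
  after r': (1 2 4)(3 7)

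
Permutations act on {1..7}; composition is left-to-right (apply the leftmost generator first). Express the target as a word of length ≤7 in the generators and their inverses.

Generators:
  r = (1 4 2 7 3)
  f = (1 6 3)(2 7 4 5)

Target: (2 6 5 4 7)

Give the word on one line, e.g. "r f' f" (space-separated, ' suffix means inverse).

f r r f r

  after f: (1 6 3)(2 7 4 5)
  after r: (1 6)(2 3 4 5 7)
  after r: (1 6 4 5 3 2)
  after f: (1 3 7 4 2 6 5)
  after r: (2 6 5 4 7)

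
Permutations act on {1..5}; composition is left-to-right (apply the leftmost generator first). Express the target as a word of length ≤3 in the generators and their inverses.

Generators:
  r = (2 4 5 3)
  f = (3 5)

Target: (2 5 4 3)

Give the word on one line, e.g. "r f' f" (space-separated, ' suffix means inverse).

f r' r'

  after f: (3 5)
  after r': (2 3 4)
  after r': (2 5 4 3)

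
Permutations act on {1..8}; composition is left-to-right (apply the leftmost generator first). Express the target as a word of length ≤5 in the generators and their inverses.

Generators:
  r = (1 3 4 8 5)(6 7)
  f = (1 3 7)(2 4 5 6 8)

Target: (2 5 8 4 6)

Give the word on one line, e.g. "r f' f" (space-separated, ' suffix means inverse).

  after f': (1 7 3)(2 8 6 5 4)
  after f': (1 3 7)(2 6 4 8 5)
  after f': (2 5 8 4 6)

f' f' f'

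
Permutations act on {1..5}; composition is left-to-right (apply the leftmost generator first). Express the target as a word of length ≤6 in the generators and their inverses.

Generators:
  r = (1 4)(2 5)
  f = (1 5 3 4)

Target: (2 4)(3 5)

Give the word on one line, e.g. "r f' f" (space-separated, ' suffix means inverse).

r' f' r' f r

  after r': (1 4)(2 5)
  after f': (1 3 5 2)
  after r': (1 3 2 4)
  after f: (1 4 5 3 2)
  after r: (2 4)(3 5)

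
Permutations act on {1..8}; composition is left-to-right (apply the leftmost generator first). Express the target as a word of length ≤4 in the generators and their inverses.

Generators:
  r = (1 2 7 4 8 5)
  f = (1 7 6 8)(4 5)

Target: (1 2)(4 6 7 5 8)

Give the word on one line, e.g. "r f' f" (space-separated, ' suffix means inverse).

  after r: (1 2 7 4 8 5)
  after f': (1 2)(4 6 7 5 8)

r f'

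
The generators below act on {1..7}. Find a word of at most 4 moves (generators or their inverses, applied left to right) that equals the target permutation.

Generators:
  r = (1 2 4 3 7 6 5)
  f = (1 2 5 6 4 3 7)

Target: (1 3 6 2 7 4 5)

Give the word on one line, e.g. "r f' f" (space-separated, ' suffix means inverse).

  after f': (1 7 3 4 6 5 2)
  after r': (1 3 2 5)(4 7)
  after f: (1 7 3 5 2 6 4)
  after r': (1 3 6 2 7 4 5)

f' r' f r'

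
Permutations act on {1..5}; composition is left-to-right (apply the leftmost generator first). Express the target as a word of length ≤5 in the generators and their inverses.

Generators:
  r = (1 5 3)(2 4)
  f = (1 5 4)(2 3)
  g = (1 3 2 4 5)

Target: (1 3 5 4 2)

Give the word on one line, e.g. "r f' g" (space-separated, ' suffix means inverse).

f r' g

  after f: (1 5 4)(2 3)
  after r': (2 5)(3 4)
  after g: (1 3 5 4 2)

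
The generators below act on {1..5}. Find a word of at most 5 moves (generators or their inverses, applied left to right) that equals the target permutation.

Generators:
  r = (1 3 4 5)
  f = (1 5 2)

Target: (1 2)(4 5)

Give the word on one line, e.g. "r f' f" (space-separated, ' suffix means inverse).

  after f: (1 5 2)
  after r: (2 3 4 5)
  after f': (1 2 3 4)
  after r': (1 2)(4 5)

f r f' r'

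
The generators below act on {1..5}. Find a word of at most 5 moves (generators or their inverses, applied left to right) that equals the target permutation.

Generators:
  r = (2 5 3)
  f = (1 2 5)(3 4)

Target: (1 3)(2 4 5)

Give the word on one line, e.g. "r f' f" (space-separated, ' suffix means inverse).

r' f r'

  after r': (2 3 5)
  after f: (1 2 4 3)
  after r': (1 3)(2 4 5)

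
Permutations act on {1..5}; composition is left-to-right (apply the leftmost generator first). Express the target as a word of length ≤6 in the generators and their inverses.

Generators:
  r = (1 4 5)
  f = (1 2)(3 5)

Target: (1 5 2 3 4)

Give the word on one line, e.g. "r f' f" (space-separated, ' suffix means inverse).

  after r': (1 5 4)
  after f': (1 3 5 4 2)
  after r': (1 3 4 2 5)
  after f': (1 5 2 3 4)

r' f' r' f'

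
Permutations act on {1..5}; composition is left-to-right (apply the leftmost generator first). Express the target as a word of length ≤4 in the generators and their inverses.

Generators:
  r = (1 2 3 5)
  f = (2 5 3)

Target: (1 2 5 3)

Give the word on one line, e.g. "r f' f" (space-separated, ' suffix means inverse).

f' r

  after f': (2 3 5)
  after r: (1 2 5 3)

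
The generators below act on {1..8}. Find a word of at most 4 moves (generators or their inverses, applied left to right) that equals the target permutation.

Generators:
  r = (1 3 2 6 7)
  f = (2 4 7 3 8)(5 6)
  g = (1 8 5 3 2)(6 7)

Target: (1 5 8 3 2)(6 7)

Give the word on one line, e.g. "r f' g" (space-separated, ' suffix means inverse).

r g' r

  after r: (1 3 2 6 7)
  after g': (1 5 8)(2 7)
  after r: (1 5 8 3 2)(6 7)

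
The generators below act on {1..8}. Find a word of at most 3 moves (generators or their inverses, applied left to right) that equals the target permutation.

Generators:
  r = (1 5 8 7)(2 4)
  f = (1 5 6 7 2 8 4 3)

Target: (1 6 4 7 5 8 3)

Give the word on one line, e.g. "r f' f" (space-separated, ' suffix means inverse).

f f r'

  after f: (1 5 6 7 2 8 4 3)
  after f: (1 6 2 4)(3 5 7 8)
  after r': (1 6 4 7 5 8 3)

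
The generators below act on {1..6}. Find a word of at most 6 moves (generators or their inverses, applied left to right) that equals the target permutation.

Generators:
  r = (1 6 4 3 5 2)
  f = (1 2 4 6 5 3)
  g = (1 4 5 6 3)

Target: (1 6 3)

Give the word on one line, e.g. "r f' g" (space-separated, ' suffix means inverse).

  after f': (1 3 5 6 4 2)
  after r: (1 5 4)(2 6 3)
  after f: (1 3 4 2 5 6)
  after r: (1 5 4)
  after g: (1 6 3)

f' r f r g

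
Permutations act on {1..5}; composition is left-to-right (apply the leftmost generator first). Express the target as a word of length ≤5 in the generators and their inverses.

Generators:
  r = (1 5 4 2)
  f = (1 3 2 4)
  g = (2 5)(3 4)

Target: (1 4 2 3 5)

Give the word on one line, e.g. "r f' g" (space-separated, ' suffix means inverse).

  after g': (2 5)(3 4)
  after r': (1 2)(3 5 4)
  after f: (1 4 2 3 5)

g' r' f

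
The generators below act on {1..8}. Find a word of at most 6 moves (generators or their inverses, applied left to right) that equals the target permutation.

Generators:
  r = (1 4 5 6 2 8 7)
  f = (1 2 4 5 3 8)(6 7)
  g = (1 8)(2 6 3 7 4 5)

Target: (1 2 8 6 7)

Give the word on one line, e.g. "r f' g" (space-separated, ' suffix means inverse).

  after g: (1 8)(2 6 3 7 4 5)
  after r': (1 2 5 6 3 8 7)
  after r': (1 6 3 2 4)
  after r': (1 5 4 7 8 2)(3 6)
  after g: (1 2 8 6 7)

g r' r' r' g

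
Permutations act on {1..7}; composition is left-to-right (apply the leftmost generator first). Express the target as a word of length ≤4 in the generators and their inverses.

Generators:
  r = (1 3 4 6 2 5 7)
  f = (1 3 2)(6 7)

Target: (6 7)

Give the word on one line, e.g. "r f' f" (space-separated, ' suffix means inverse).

f' f' f'

  after f': (1 2 3)(6 7)
  after f': (1 3 2)
  after f': (6 7)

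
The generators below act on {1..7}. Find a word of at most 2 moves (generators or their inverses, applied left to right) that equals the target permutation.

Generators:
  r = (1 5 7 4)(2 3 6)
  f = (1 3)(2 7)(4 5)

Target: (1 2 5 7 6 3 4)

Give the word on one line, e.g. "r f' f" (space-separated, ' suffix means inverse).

f r'

  after f: (1 3)(2 7)(4 5)
  after r': (1 2 5 7 6 3 4)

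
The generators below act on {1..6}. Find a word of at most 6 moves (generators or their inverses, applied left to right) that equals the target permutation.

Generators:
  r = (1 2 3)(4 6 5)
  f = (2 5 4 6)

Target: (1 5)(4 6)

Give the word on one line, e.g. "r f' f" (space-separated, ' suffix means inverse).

r f' f' r'

  after r: (1 2 3)(4 6 5)
  after f': (1 6 2 3)
  after f': (1 4 5 2 3)
  after r': (1 5)(4 6)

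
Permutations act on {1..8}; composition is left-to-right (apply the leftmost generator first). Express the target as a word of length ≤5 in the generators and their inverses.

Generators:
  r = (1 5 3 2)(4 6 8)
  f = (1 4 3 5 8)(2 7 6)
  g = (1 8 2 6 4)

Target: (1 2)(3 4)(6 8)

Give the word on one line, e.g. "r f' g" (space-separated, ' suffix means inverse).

  after r': (1 2 3 5)(4 8 6)
  after f: (1 7 6 3 8 2 5 4)
  after f: (1 6 5 3)(2 8 7)
  after f: (1 2)(3 4)(6 8)

r' f f f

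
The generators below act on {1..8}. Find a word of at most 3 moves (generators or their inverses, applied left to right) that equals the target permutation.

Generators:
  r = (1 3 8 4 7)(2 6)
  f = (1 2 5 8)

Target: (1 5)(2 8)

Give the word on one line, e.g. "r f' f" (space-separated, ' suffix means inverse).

  after f: (1 2 5 8)
  after f: (1 5)(2 8)

f f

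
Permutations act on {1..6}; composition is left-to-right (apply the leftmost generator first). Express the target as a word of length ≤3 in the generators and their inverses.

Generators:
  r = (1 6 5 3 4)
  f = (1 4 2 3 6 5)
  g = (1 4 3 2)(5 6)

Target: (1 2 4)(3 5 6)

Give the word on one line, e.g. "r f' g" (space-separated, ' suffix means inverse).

  after r': (1 4 3 5 6)
  after g': (2 3 6)
  after g': (1 2 4)(3 5 6)

r' g' g'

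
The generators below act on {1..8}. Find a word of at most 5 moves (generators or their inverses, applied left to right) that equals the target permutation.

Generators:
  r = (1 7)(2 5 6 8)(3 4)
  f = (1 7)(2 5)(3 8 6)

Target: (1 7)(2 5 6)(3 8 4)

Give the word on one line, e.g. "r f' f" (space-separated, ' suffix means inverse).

f f r

  after f: (1 7)(2 5)(3 8 6)
  after f: (3 6 8)
  after r: (1 7)(2 5 6)(3 8 4)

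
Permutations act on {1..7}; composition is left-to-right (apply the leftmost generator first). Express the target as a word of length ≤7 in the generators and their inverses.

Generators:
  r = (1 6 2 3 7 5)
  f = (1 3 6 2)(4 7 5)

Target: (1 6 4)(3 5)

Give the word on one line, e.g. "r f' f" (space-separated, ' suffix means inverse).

f' r f f r'

  after f': (1 2 6 3)(4 5 7)
  after r: (1 3 6 7 4)
  after f: (1 6 5 4 3 2)
  after f: (1 2 3)(4 6)(5 7)
  after r': (1 6 4)(3 5)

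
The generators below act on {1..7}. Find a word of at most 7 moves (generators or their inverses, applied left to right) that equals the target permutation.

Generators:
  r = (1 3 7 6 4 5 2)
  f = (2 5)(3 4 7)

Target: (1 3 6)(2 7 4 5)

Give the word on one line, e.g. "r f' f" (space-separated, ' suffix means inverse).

  after f': (2 5)(3 7 4)
  after r': (1 2 4)(6 7)
  after f: (1 5 2 7 6 3 4)
  after r': (1 4 2 3 6)
  after f': (1 3 6)(2 7 4 5)

f' r' f r' f'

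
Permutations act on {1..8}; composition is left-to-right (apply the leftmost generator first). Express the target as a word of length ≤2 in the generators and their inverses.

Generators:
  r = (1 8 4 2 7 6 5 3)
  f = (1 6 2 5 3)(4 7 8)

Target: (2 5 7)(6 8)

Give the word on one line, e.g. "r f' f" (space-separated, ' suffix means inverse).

  after f': (1 3 5 2 6)(4 8 7)
  after r: (2 5 7)(6 8)

f' r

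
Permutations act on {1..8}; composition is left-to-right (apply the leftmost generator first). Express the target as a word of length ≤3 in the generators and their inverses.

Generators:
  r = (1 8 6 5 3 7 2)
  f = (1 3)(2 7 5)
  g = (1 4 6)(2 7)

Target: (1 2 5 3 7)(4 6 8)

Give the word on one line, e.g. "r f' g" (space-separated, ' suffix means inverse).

r' g f'

  after r': (1 2 7 3 5 6 8)
  after g: (1 7 3 5)(4 6 8)
  after f': (1 2 5 3 7)(4 6 8)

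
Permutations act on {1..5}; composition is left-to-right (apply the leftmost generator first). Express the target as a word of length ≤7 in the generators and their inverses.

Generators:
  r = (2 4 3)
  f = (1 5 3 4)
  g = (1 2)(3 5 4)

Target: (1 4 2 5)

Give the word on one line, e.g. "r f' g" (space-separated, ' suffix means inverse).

r' f' r' r' r'

  after r': (2 3 4)
  after f': (1 4 2 5)
  after r': (1 2 5)(3 4)
  after r': (1 3 2 5)
  after r': (1 4 2 5)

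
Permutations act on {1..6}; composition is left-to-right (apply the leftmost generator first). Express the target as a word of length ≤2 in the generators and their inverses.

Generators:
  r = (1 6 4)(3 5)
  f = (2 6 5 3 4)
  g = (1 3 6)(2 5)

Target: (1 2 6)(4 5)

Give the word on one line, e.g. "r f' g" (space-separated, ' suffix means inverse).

r' f

  after r': (1 4 6)(3 5)
  after f: (1 2 6)(4 5)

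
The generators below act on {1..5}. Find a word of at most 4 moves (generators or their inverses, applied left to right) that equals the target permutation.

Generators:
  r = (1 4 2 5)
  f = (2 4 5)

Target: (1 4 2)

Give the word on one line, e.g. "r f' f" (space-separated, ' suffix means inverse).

r r f' f'

  after r: (1 4 2 5)
  after r: (1 2)(4 5)
  after f': (1 5 2)
  after f': (1 4 2)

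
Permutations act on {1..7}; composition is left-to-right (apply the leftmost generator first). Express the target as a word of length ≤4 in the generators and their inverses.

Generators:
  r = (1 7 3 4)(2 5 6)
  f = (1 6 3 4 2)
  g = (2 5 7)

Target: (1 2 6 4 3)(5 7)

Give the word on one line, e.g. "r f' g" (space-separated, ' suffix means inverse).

g' f g' r

  after g': (2 7 5)
  after f: (1 6 3 4 2 7 5)
  after g': (1 6 3 4 7 2 5)
  after r: (1 2 6 4 3)(5 7)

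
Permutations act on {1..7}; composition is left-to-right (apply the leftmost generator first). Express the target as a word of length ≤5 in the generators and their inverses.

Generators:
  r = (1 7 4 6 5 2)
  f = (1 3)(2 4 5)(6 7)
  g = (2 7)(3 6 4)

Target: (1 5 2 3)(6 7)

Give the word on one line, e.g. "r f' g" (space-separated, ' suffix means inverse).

  after r': (1 2 5 6 4 7)
  after f': (1 5 7 3)(2 4 6)
  after g: (1 5 2 3)(6 7)

r' f' g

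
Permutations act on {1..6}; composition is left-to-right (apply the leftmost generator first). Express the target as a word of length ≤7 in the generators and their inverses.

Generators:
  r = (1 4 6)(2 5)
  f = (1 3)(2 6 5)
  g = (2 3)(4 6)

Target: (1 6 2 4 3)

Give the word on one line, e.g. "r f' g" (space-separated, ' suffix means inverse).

r f' g g g

  after r: (1 4 6)(2 5)
  after f': (1 4 2 6 3)
  after g: (1 6 2 4 3)
  after g: (1 4 2 6 3)
  after g: (1 6 2 4 3)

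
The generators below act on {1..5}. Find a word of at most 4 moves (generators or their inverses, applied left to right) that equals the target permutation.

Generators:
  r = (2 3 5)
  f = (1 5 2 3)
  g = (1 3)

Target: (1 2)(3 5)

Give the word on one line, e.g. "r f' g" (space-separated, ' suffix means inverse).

f f

  after f: (1 5 2 3)
  after f: (1 2)(3 5)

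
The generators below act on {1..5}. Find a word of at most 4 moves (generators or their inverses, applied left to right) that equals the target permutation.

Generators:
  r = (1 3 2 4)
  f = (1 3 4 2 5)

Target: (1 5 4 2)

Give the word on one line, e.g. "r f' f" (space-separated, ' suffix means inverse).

f f r f'

  after f: (1 3 4 2 5)
  after f: (1 4 5 3 2)
  after r: (2 3 4 5)
  after f': (1 5 4 2)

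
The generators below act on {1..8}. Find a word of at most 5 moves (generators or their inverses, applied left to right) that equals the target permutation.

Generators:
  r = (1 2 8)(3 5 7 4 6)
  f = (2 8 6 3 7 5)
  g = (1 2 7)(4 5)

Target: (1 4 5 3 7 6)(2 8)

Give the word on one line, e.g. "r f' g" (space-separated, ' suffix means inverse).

g' r f g' g'

  after g': (1 7 2)(4 5)
  after r: (1 4 7 8)(3 5 6)
  after f: (1 4 5 3 2 8)(6 7)
  after g': (1 5 3)(2 8 7 6)
  after g': (1 4 5 3 7 6)(2 8)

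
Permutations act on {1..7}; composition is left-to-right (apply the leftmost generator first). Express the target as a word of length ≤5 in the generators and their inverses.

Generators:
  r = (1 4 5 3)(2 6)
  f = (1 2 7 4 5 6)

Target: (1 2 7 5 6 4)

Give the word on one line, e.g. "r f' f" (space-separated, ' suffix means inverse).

r' r' f r

  after r': (1 3 5 4)(2 6)
  after r': (1 5)(3 4)
  after f: (1 6)(2 7 4 3 5)
  after r: (1 2 7 5 6 4)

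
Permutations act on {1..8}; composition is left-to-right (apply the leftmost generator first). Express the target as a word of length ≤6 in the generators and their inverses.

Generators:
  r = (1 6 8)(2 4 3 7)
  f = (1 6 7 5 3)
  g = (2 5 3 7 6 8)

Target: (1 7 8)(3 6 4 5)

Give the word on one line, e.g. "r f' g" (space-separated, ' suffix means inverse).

f r g f r'

  after f: (1 6 7 5 3)
  after r: (1 8)(2 4 3 6)(5 7)
  after g: (1 2 4 7 3 8)(5 6)
  after f: (1 2 4 5 7)(3 8 6)
  after r': (1 7 8)(3 6 4 5)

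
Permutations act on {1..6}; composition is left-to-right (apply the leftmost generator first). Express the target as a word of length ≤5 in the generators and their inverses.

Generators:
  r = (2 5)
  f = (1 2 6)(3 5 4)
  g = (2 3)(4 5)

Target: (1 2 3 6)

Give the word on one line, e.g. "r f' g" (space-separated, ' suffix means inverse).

  after r: (2 5)
  after g: (2 4 5 3)
  after f: (1 2 3 6)

r g f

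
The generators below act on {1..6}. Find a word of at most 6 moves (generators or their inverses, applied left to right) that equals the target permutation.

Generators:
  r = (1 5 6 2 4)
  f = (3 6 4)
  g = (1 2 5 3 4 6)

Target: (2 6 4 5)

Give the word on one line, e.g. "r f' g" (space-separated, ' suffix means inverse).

  after r': (1 4 2 6 5)
  after f': (1 6 5)(2 3 4)
  after g': (1 4)(2 5 6)
  after r: (2 6 4 5)

r' f' g' r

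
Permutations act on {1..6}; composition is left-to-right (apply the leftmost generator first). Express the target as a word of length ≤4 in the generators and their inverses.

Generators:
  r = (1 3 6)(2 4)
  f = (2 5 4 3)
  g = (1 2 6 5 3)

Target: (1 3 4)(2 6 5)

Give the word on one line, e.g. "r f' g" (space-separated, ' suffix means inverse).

r' g r' g

  after r': (1 6 3)(2 4)
  after g: (1 5 3 2 4 6)
  after r': (1 5)(3 4)
  after g: (1 3 4)(2 6 5)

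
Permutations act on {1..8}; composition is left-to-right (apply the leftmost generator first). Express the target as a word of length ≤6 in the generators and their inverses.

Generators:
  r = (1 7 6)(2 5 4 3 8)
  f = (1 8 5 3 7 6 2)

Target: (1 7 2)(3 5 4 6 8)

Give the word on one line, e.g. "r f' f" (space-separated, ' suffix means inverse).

  after f: (1 8 5 3 7 6 2)
  after r: (1 2 7)(3 6 5 8 4)
  after f: (2 6 3)(4 7 8)
  after r: (1 7 2)(3 5 4 6 8)

f r f r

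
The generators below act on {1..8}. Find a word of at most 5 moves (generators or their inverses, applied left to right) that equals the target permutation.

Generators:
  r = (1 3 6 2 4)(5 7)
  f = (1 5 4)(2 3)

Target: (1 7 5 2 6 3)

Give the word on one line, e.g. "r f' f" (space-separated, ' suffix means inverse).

f' f' r'

  after f': (1 4 5)(2 3)
  after f': (1 5 4)
  after r': (1 7 5 2 6 3)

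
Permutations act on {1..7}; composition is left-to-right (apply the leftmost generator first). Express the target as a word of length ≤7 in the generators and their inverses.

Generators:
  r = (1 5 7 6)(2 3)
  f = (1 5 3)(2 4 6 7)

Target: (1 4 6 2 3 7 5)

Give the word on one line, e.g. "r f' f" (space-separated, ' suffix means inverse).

f r r f' r'

  after f: (1 5 3)(2 4 6 7)
  after r: (1 7 3 5 2 4)
  after r: (1 6)(2 4 5 3 7)
  after f': (1 4)(3 6)
  after r': (1 4 6 2 3 7 5)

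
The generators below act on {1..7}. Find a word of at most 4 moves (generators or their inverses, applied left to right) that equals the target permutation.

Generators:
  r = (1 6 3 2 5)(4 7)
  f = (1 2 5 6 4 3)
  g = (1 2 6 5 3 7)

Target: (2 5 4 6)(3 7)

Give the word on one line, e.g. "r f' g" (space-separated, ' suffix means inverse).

g f'

  after g: (1 2 6 5 3 7)
  after f': (2 5 4 6)(3 7)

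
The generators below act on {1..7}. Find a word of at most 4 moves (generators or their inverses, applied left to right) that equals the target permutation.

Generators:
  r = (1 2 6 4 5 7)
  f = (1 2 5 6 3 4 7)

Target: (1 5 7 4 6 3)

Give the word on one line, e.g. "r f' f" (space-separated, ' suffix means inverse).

  after f: (1 2 5 6 3 4 7)
  after r': (2 4 5)(3 6)
  after r': (1 7 5)(2 6 3)
  after r': (1 5 7 4 6 3)

f r' r' r'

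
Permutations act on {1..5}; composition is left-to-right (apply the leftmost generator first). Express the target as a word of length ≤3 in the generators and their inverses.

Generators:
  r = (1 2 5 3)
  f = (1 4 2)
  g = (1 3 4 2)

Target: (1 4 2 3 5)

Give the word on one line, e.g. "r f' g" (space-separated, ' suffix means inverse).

  after r': (1 3 5 2)
  after g: (1 4 2 3 5)

r' g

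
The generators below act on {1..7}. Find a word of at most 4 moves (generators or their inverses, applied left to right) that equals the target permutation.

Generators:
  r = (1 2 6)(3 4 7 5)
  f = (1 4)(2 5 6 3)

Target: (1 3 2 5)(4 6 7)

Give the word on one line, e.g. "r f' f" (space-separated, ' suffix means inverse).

  after f': (1 4)(2 3 6 5)
  after r': (1 3 2 5)(4 6 7)

f' r'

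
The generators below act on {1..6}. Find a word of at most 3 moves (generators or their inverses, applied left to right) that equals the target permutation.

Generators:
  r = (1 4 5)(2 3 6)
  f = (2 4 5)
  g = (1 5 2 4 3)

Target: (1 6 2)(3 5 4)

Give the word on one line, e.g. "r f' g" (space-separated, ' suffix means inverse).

g' r

  after g': (1 3 4 2 5)
  after r: (1 6 2)(3 5 4)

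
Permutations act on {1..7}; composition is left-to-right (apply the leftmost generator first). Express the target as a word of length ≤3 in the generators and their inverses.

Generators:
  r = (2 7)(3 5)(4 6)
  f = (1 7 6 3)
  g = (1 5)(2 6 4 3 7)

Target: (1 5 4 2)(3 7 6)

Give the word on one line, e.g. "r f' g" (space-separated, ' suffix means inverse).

  after r': (2 7)(3 5)(4 6)
  after g': (1 5 4 2 3)
  after f: (1 5 4 2)(3 7 6)

r' g' f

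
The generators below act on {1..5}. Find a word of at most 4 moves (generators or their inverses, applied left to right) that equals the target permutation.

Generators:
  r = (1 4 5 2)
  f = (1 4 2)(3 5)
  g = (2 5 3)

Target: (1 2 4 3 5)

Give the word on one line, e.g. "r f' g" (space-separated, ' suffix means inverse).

  after r': (1 2 5 4)
  after r': (1 5)(2 4)
  after g': (1 2 4 3 5)

r' r' g'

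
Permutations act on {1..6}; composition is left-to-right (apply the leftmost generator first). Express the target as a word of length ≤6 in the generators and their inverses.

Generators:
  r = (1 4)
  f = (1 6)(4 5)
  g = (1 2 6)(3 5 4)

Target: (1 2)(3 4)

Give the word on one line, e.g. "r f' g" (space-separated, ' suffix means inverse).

  after g': (1 6 2)(3 4 5)
  after r': (1 6 2 4 5 3)
  after f: (2 5 3 6)
  after g: (1 2 4 3)
  after r: (1 2)(3 4)

g' r' f g r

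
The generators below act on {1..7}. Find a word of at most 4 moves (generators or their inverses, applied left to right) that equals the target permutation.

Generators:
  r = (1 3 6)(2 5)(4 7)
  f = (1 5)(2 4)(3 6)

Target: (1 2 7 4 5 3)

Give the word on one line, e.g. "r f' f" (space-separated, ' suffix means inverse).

f r

  after f: (1 5)(2 4)(3 6)
  after r: (1 2 7 4 5 3)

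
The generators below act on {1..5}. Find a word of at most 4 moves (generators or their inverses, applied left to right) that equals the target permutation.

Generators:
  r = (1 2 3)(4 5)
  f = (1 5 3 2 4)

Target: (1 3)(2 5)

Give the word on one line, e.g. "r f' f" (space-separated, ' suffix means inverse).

  after f': (1 4 2 3 5)
  after r: (1 5 2)(3 4)
  after f': (2 4 5 3)
  after r': (1 3)(2 5)

f' r f' r'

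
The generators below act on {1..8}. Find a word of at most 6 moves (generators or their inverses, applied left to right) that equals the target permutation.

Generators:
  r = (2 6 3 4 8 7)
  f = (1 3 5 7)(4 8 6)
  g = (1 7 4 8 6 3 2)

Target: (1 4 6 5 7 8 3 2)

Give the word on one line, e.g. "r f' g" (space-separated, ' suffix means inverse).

  after r: (2 6 3 4 8 7)
  after g': (1 2 8)(3 7)
  after r: (1 6 3 2 7 4 8)
  after f: (1 4 6 5 7 8 3 2)

r g' r f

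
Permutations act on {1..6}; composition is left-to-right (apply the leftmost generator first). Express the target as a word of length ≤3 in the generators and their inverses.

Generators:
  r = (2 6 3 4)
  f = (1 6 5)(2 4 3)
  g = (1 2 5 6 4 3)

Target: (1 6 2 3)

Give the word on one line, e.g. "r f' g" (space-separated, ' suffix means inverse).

g' r g'

  after g': (1 3 4 6 5 2)
  after r: (1 4 3 2)(5 6)
  after g': (1 6 2 3)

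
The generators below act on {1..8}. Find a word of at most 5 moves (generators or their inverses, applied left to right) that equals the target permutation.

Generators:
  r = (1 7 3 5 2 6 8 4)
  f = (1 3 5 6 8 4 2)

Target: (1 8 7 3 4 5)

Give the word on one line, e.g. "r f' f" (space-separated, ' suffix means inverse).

  after f: (1 3 5 6 8 4 2)
  after f: (1 5 8 2 3 6 4)
  after f: (1 6 2 5 4 3 8)
  after r: (1 8 7 3 4 5)

f f f r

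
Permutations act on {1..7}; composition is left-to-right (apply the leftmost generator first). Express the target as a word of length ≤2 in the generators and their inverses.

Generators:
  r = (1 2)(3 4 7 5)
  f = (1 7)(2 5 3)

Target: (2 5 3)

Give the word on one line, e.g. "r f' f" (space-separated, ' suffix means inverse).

f' f'

  after f': (1 7)(2 3 5)
  after f': (2 5 3)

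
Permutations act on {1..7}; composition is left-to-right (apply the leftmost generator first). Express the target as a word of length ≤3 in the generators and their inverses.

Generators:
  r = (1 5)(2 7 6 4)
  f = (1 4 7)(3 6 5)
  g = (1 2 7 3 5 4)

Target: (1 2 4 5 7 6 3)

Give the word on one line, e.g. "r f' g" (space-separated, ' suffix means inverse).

  after f': (1 7 4)(3 5 6)
  after r': (1 2 4 5 7 6 3)

f' r'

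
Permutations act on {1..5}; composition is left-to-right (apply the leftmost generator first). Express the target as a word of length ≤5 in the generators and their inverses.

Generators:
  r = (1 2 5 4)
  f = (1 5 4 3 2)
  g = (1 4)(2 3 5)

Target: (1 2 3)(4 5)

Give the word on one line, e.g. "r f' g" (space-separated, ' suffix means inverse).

  after r: (1 2 5 4)
  after g': (1 5)(2 3)
  after r': (1 2 3)(4 5)

r g' r'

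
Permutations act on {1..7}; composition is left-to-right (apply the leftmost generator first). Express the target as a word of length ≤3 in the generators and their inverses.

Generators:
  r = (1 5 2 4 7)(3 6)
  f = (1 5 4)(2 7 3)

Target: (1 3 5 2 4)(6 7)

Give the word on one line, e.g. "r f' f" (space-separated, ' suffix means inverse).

  after f: (1 5 4)(2 7 3)
  after r: (1 2)(3 4 5 7 6)
  after f': (1 3 5 2 4)(6 7)

f r f'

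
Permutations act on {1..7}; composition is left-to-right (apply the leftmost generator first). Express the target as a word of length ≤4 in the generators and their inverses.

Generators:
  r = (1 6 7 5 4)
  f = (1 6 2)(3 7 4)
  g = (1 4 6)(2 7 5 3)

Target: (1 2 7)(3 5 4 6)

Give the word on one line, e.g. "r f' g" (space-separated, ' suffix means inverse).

  after f': (1 2 6)(3 4 7)
  after f': (1 6 2)(3 7 4)
  after g: (2 4)(3 5)(6 7)
  after f': (1 2 7)(3 5 4 6)

f' f' g f'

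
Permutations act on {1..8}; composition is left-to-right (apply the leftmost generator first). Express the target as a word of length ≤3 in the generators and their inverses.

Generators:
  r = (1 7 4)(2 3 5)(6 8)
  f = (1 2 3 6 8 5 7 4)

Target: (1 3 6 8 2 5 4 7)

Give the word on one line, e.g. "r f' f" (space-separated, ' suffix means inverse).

  after r: (1 7 4)(2 3 5)(6 8)
  after f': (1 5)(3 8)
  after r': (1 3 6 8 2 5 4 7)

r f' r'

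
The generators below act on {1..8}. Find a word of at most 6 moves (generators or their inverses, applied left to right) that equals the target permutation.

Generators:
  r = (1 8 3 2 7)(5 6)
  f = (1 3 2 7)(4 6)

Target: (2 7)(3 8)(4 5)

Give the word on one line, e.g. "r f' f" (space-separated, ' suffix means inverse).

f' r' f' r' r'

  after f': (1 7 2 3)(4 6)
  after r': (1 2 8)(3 7)(4 5 6)
  after f': (1 3 2 8 7)(4 5)
  after r': (1 8 2)(4 6 5)
  after r': (2 7)(3 8)(4 5)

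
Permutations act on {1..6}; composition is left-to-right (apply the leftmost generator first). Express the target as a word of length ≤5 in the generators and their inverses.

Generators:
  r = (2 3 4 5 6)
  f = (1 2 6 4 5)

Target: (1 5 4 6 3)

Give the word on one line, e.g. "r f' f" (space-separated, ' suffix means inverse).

  after r: (2 3 4 5 6)
  after f': (1 5 2 3 6)
  after f': (1 4 6 5)(2 3)
  after f': (1 6 4 2 3)
  after r': (1 5 4 6 3)

r f' f' f' r'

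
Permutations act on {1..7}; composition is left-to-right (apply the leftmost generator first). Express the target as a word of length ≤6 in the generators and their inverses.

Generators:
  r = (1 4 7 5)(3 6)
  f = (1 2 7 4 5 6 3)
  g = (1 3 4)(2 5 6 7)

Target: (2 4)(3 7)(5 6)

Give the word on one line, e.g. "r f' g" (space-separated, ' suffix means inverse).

r' g r g g

  after r': (1 5 7 4)(3 6)
  after g: (1 6 4 3 7)(2 5)
  after r: (1 3 5 2)(4 6 7)
  after g: (1 4 7)(2 3 6)
  after g: (2 4)(3 7)(5 6)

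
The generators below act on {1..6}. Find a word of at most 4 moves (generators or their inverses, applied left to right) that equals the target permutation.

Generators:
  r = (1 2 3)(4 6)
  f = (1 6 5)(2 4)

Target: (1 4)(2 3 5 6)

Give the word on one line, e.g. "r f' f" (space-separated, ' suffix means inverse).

r f'

  after r: (1 2 3)(4 6)
  after f': (1 4)(2 3 5 6)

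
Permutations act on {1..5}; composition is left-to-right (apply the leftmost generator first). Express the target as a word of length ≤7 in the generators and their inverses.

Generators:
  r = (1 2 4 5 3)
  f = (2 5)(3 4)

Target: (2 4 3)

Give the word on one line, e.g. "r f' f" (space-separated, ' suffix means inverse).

f r' f' r' r'

  after f: (2 5)(3 4)
  after r': (1 3 2 4 5)
  after f': (1 4 2 3 5)
  after r': (1 2 5 3 4)
  after r': (2 4 3)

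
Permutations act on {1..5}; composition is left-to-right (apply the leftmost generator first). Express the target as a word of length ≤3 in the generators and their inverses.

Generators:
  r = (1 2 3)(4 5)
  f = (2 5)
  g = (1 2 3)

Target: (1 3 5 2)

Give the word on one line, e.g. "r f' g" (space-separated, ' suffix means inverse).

g' f

  after g': (1 3 2)
  after f: (1 3 5 2)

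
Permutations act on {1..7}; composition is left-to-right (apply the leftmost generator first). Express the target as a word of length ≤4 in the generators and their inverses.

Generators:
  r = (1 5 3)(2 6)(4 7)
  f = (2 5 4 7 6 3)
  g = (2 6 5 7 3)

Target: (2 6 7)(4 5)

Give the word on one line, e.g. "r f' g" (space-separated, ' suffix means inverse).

  after f: (2 5 4 7 6 3)
  after g': (2 6 7)(4 5)

f g'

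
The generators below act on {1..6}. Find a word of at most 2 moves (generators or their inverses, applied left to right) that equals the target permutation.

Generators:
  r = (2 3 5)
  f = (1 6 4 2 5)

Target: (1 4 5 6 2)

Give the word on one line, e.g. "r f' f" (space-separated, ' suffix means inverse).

f f

  after f: (1 6 4 2 5)
  after f: (1 4 5 6 2)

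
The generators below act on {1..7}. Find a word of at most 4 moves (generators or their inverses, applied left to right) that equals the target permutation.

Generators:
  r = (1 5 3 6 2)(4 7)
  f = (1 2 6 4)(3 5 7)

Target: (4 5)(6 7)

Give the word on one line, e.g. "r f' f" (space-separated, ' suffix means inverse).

f r

  after f: (1 2 6 4)(3 5 7)
  after r: (4 5)(6 7)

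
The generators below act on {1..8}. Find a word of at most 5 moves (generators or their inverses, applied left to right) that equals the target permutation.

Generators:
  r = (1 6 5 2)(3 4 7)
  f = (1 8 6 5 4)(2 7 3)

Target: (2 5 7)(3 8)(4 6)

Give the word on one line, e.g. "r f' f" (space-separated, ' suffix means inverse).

  after f: (1 8 6 5 4)(2 7 3)
  after r: (1 8 5 7 4 6 2 3)
  after r: (1 8 2 4 5 3 6)
  after f': (2 5 7)(3 8)(4 6)

f r r f'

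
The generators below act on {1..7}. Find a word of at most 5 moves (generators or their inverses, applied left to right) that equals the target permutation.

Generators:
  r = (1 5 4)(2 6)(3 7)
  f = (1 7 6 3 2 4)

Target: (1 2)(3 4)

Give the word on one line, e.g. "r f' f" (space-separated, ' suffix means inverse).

f f r r r

  after f: (1 7 6 3 2 4)
  after f: (1 6 2)(3 4 7)
  after r: (1 2 5 4 3)
  after r: (1 6 2 4 7 3 5)
  after r: (1 2)(3 4)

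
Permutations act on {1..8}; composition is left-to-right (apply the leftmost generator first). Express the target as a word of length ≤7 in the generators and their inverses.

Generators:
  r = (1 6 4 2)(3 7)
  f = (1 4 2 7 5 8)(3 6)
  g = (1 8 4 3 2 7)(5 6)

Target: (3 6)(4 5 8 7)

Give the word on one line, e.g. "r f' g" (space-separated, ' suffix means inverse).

r' f f g r'

  after r': (1 2 4 6)(3 7)
  after f: (1 7 6 4 3 5 8)
  after f: (1 5)(2 7 3 8 4 6)
  after g: (1 6 7 2)(3 4 5 8)
  after r': (3 6)(4 5 8 7)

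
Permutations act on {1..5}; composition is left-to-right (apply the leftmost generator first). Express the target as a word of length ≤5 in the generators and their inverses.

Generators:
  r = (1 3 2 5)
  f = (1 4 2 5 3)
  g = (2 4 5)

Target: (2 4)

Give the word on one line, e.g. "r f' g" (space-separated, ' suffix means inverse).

f g r g'

  after f: (1 4 2 5 3)
  after g: (1 5 3)
  after r: (2 5)
  after g': (2 4)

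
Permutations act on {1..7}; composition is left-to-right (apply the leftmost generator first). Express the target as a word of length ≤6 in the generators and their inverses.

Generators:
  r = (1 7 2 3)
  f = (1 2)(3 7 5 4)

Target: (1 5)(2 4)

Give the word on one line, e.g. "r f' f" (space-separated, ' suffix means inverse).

  after r': (1 3 2 7)
  after f': (1 4 5 7 2 3)
  after f': (1 5 3 2 4 7)
  after r: (1 5)(2 4)

r' f' f' r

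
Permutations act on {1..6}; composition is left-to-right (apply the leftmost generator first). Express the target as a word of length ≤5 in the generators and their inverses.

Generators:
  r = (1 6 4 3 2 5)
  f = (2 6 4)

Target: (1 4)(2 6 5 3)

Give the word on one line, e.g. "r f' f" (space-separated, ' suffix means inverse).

  after r': (1 5 2 3 4 6)
  after r': (1 2 4)(3 6 5)
  after f': (1 4)(2 6 5 3)

r' r' f'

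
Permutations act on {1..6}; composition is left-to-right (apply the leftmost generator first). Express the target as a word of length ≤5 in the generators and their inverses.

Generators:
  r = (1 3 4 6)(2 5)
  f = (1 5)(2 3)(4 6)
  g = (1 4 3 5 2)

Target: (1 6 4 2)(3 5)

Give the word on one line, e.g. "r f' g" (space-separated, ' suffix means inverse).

f' r' g' f' r'

  after f': (1 5)(2 3)(4 6)
  after r': (1 2)(3 5 6)
  after g': (1 5 6 4)
  after f': (2 3)(4 5)
  after r': (1 6 4 2)(3 5)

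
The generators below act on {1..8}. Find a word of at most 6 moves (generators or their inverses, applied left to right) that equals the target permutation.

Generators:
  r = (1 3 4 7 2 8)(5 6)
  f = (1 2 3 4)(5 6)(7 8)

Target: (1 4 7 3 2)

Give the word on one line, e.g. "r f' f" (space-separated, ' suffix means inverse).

  after f: (1 2 3 4)(5 6)(7 8)
  after r: (1 8 2 4 3 7)
  after f': (1 7 4 2 3 8)(5 6)
  after r': (1 4 7 3 2)

f r f' r'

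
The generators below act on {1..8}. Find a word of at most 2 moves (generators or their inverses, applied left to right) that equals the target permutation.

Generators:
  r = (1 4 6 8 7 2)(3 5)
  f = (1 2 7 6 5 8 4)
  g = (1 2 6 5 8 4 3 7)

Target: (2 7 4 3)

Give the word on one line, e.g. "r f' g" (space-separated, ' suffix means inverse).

g f'

  after g: (1 2 6 5 8 4 3 7)
  after f': (2 7 4 3)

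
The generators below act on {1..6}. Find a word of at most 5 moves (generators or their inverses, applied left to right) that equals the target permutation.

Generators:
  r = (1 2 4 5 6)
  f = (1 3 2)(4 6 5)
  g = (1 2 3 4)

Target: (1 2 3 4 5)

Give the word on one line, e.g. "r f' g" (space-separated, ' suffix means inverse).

  after r: (1 2 4 5 6)
  after r: (1 4 6 2 5)
  after g': (1 3 2 5 4 6)
  after r': (1 3)(2 4 5)
  after g': (1 2 3 4 5)

r r g' r' g'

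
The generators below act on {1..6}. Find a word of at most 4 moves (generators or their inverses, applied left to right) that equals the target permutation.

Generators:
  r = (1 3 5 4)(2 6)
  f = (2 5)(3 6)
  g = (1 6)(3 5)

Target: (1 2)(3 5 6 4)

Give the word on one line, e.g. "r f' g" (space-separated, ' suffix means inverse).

  after g: (1 6)(3 5)
  after r': (1 2 6 4 5)
  after g': (1 2)(3 5 6 4)

g r' g'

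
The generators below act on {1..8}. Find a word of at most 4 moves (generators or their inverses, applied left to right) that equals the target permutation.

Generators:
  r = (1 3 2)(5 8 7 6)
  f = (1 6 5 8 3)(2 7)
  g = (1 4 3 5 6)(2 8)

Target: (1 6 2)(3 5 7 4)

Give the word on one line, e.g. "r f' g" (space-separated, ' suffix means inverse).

  after f: (1 6 5 8 3)(2 7)
  after r: (1 5 7)(2 6 8)
  after g: (1 6 2)(3 5 7 4)

f r g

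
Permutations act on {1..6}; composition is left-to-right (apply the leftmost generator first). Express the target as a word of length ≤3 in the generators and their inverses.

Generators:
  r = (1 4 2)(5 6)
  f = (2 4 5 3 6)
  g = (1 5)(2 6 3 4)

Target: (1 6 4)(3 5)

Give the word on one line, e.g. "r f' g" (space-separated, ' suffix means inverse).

r' f'

  after r': (1 2 4)(5 6)
  after f': (1 6 4)(3 5)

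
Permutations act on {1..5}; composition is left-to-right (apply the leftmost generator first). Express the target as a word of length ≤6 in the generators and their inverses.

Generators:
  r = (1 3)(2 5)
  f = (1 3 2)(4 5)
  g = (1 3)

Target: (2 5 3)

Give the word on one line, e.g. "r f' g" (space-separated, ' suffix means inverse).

r' f g g f

  after r': (1 3)(2 5)
  after f: (1 2 4 5)
  after g: (1 2 4 5 3)
  after g: (1 2 4 5)
  after f: (2 5 3)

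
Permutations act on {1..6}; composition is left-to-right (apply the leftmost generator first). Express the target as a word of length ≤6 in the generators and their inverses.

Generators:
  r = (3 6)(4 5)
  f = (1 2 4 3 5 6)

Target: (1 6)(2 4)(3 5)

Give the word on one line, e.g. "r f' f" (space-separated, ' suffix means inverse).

  after r: (3 6)(4 5)
  after f': (1 6 4 3 5 2)
  after f': (1 5)(2 6)
  after f': (1 3 4 2 5 6)
  after r: (1 6)(2 4)(3 5)

r f' f' f' r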